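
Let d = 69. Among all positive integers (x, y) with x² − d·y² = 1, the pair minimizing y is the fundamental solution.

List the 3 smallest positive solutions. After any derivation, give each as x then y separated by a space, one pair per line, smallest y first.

7775 936
120901249 14554800
1880014414175 226327139064

[8; 3,3,1,4,1,3,3,16] for √69; ℓ=8 ⇒ convergent index 7
a_0=8:  p_0=8·1+0=8,  q_0=8·0+1=1
a_1=3:  p_1=3·8+1=25,  q_1=3·1+0=3
…
a_3=1:  p_3=1·83+25=108,  q_3=1·10+3=13
a_4=4:  p_4=4·108+83=515,  q_4=4·13+10=62
a_5=1:  p_5=1·515+108=623,  q_5=1·62+13=75
a_6=3:  p_6=3·623+515=2384,  q_6=3·75+62=287
a_7=3:  p_7=3·2384+623=7775,  q_7=3·287+75=936
(x₁, y₁) = (7775, 936);  7775² − 69·936² = 1 ✓
(7775+936√69)^2 = 120901249 + 14554800√69
(7775+936√69)^3 = 1880014414175 + 226327139064√69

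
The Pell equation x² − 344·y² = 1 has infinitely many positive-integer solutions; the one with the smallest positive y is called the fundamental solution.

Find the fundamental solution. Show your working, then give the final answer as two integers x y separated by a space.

√344 → a₀=18, period (1,1,4,1,3,1,4,1,1,36); ℓ=10 even so k=9
i=0: a=18 ⇒ p=18, q=1
…
i=3: a=4 ⇒ p=167, q=9
i=4: a=1 ⇒ p=204, q=11
i=5: a=3 ⇒ p=779, q=42
…
i=7: a=4 ⇒ p=4711, q=254
i=8: a=1 ⇒ p=5694, q=307
i=9: a=1 ⇒ p=10405, q=561
fundamental: x₁=10405, y₁=561  (since 108264025 − 344·314721 = 1)

10405 561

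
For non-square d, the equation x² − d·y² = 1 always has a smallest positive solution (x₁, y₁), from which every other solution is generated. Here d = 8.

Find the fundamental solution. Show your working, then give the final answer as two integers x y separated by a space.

d=8: √d = [2; 1,4] (ℓ=2, even), read p_1/q_1
a_0=2:  p_0=2·1+0=2,  q_0=2·0+1=1
a_1=1:  p_1=1·2+1=3,  q_1=1·1+0=1
(x₁, y₁) = (3, 1);  3² − 8·1² = 1 ✓

3 1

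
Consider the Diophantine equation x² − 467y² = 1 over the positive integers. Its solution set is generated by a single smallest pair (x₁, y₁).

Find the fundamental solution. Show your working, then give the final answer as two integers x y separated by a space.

1625626 75225

[21; 1,1,1,1,3,…,1,1,42] for √467; ℓ=14 ⇒ convergent index 13
i=0: a=21 ⇒ p=21, q=1
i=1: a=1 ⇒ p=22, q=1
i=2: a=1 ⇒ p=43, q=2
i=3: a=1 ⇒ p=65, q=3
i=4: a=1 ⇒ p=108, q=5
i=5: a=3 ⇒ p=389, q=18
i=6: a=3 ⇒ p=1275, q=59
…
i=9: a=3 ⇒ p=275465, q=12747
…
i=11: a=1 ⇒ p=633697, q=29324
i=12: a=1 ⇒ p=991929, q=45901
i=13: a=1 ⇒ p=1625626, q=75225
fundamental: x₁=1625626, y₁=75225  (since 2642659891876 − 467·5658800625 = 1)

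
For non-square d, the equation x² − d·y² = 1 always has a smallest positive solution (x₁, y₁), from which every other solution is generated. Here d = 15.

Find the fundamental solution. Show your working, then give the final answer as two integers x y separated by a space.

√15 = [3; 1,6, …], period ℓ=2 (even) → k=1
k=0  a_k=3  p_k/q_k = 3/1
k=1  a_k=1  p_k/q_k = 4/1
fundamental: x₁=4, y₁=1  (since 16 − 15·1 = 1)

4 1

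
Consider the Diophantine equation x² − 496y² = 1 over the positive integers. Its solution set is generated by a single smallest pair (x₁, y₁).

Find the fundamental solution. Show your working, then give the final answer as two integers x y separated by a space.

4620799 207480

√496 → a₀=22, period (3,1,2,4,1,…,1,3,44); ℓ=16 even so k=15
i=0: a=22 ⇒ p=22, q=1
i=1: a=3 ⇒ p=67, q=3
…
i=4: a=4 ⇒ p=1069, q=48
…
i=7: a=2 ⇒ p=6080, q=273
…
i=12: a=4 ⇒ p=389209, q=17476
…
i=14: a=1 ⇒ p=1252502, q=56239
i=15: a=3 ⇒ p=4620799, q=207480
(x₁, y₁) = (4620799, 207480);  4620799² − 496·207480² = 1 ✓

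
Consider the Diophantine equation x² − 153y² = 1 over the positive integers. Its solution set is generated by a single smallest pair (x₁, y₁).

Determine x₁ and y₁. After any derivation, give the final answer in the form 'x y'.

2177 176

√153 → a₀=12, period (2,1,2,2,2,1,2,24); ℓ=8 even so k=7
step 0: (12, 1)  from 12·(1,0) + (0,1)
…
step 2: (37, 3)  from 1·(25,2) + (12,1)
step 3: (99, 8)  from 2·(37,3) + (25,2)
step 4: (235, 19)  from 2·(99,8) + (37,3)
…
step 6: (804, 65)  from 1·(569,46) + (235,19)
step 7: (2177, 176)  from 2·(804,65) + (569,46)
fundamental: x₁=2177, y₁=176  (since 4739329 − 153·30976 = 1)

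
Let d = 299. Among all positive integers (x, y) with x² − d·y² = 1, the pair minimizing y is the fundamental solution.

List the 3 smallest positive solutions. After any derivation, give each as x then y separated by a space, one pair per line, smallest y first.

415 24
344449 19920
285892255 16533576

√299 = [17; 3,2,3,34, …], period ℓ=4 (even) → k=3
step 0: (17, 1)  from 17·(1,0) + (0,1)
…
step 2: (121, 7)  from 2·(52,3) + (17,1)
step 3: (415, 24)  from 3·(121,7) + (52,3)
(x₁, y₁) = (415, 24);  415² − 299·24² = 1 ✓
k=2:  x_2 = 415·415+299·24·24 = 344449,  y_2 = 415·24+24·415 = 19920
k=3:  x_3 = 415·344449+299·24·19920 = 285892255,  y_3 = 415·19920+24·344449 = 16533576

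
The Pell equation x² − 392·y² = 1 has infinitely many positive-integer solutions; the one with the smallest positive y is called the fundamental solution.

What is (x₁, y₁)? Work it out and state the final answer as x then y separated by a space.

99 5

d=392: √d = [19; 1,3,1,38] (ℓ=4, even), read p_3/q_3
i=0: a=19 ⇒ p=19, q=1
…
i=2: a=3 ⇒ p=79, q=4
i=3: a=1 ⇒ p=99, q=5
(x₁, y₁) = (99, 5);  99² − 392·5² = 1 ✓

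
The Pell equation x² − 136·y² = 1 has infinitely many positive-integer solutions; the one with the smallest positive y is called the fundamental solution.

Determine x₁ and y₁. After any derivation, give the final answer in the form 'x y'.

√136 → a₀=11, period (1,1,1,22); ℓ=4 even so k=3
a_0=11:  p_0=11·1+0=11,  q_0=11·0+1=1
a_1=1:  p_1=1·11+1=12,  q_1=1·1+0=1
a_2=1:  p_2=1·12+11=23,  q_2=1·1+1=2
a_3=1:  p_3=1·23+12=35,  q_3=1·2+1=3
fundamental: x₁=35, y₁=3  (since 1225 − 136·9 = 1)

35 3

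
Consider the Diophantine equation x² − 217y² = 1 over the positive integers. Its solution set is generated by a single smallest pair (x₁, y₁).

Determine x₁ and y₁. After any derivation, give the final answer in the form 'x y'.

3844063 260952

d=217: √d = [14; 1,2,1,2,1,…,2,1,28] (ℓ=16, even), read p_15/q_15
a_0=14:  p_0=14·1+0=14,  q_0=14·0+1=1
…
a_2=2:  p_2=2·15+14=44,  q_2=2·1+1=3
a_3=1:  p_3=1·44+15=59,  q_3=1·3+1=4
a_4=2:  p_4=2·59+44=162,  q_4=2·4+3=11
a_5=1:  p_5=1·162+59=221,  q_5=1·11+4=15
a_6=1:  p_6=1·221+162=383,  q_6=1·15+11=26
a_7=9:  p_7=9·383+221=3668,  q_7=9·26+15=249
a_8=4:  p_8=4·3668+383=15055,  q_8=4·249+26=1022
a_9=9:  p_9=9·15055+3668=139163,  q_9=9·1022+249=9447
a_10=1:  p_10=1·139163+15055=154218,  q_10=1·9447+1022=10469
a_11=1:  p_11=1·154218+139163=293381,  q_11=1·10469+9447=19916
a_12=2:  p_12=2·293381+154218=740980,  q_12=2·19916+10469=50301
a_13=1:  p_13=1·740980+293381=1034361,  q_13=1·50301+19916=70217
a_14=2:  p_14=2·1034361+740980=2809702,  q_14=2·70217+50301=190735
a_15=1:  p_15=1·2809702+1034361=3844063,  q_15=1·190735+70217=260952
fundamental: x₁=3844063, y₁=260952  (since 14776820347969 − 217·68095946304 = 1)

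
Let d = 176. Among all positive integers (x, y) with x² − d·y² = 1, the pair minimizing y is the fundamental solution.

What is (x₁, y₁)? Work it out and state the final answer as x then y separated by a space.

d=176: √d = [13; 3,1,3,26] (ℓ=4, even), read p_3/q_3
i=0: a=13 ⇒ p=13, q=1
i=1: a=3 ⇒ p=40, q=3
i=2: a=1 ⇒ p=53, q=4
i=3: a=3 ⇒ p=199, q=15
→ (199, 15).  Check: 199²=39601, 176·15²=39600, difference 1.

199 15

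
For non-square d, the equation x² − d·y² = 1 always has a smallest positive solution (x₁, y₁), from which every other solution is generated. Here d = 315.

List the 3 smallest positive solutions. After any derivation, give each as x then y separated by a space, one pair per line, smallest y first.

71 4
10081 568
1431431 80652

d=315: √d = [17; 1,2,1,34] (ℓ=4, even), read p_3/q_3
k=0  a_k=17  p_k/q_k = 17/1
k=1  a_k=1  p_k/q_k = 18/1
k=2  a_k=2  p_k/q_k = 53/3
k=3  a_k=1  p_k/q_k = 71/4
fundamental: x₁=71, y₁=4  (since 5041 − 315·16 = 1)
k=2:  x_2 = 71·71+315·4·4 = 10081,  y_2 = 71·4+4·71 = 568
k=3:  x_3 = 71·10081+315·4·568 = 1431431,  y_3 = 71·568+4·10081 = 80652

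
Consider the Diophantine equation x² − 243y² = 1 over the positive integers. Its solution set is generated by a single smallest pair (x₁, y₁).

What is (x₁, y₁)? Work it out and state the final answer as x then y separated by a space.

√243 → a₀=15, period (1,1,2,3,15,3,2,1,1,30); ℓ=10 even so k=9
i=0: a=15 ⇒ p=15, q=1
…
i=8: a=1 ⇒ p=41325, q=2651
i=9: a=1 ⇒ p=70226, q=4505
→ (70226, 4505).  Check: 70226²=4931691076, 243·4505²=4931691075, difference 1.

70226 4505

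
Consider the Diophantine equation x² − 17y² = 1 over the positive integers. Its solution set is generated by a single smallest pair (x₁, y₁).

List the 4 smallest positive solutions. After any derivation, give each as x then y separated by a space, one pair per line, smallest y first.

33 8
2177 528
143649 34840
9478657 2298912

d=17: √d = [4; 8] (ℓ=1, odd), read p_1/q_1
a_0=4:  p_0=4·1+0=4,  q_0=4·0+1=1
a_1=8:  p_1=8·4+1=33,  q_1=8·1+0=8
fundamental: x₁=33, y₁=8  (since 1089 − 17·64 = 1)
n=2: (33,8)∘(33,8) = (33·33+17·8·8, 33·8+8·33) = (2177,528)
n=3: (2177,528)∘(33,8) = (33·2177+17·8·528, 33·528+8·2177) = (143649,34840)
n=4: (143649,34840)∘(33,8) = (33·143649+17·8·34840, 33·34840+8·143649) = (9478657,2298912)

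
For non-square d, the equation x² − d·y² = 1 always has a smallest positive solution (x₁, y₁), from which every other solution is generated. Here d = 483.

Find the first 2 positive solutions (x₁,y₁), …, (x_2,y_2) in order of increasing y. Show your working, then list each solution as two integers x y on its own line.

√483 → a₀=21, period (1,42); ℓ=2 even so k=1
i=0: a=21 ⇒ p=21, q=1
i=1: a=1 ⇒ p=22, q=1
(x₁, y₁) = (22, 1);  22² − 483·1² = 1 ✓
(22+1√483)^2 = 967 + 44√483

22 1
967 44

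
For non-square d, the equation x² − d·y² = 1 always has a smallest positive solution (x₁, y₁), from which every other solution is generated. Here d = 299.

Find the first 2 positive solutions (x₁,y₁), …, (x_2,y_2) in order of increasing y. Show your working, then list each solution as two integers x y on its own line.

415 24
344449 19920

√299 = [17; 3,2,3,34, …], period ℓ=4 (even) → k=3
a_0=17:  p_0=17·1+0=17,  q_0=17·0+1=1
a_1=3:  p_1=3·17+1=52,  q_1=3·1+0=3
a_2=2:  p_2=2·52+17=121,  q_2=2·3+1=7
a_3=3:  p_3=3·121+52=415,  q_3=3·7+3=24
(x₁, y₁) = (415, 24);  415² − 299·24² = 1 ✓
(x_2, y_2) = (415·415 + 299·24·24, 415·24 + 24·415) = (344449, 19920)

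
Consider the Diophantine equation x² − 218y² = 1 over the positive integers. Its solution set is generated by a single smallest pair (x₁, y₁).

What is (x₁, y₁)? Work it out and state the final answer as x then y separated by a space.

126003 8534

√218 → a₀=14, period (1,3,3,1,28); ℓ=5 odd so k=9
k=0  a_k=14  p_k/q_k = 14/1
k=1  a_k=1  p_k/q_k = 15/1
…
k=6  a_k=1  p_k/q_k = 7471/506
…
k=8  a_k=3  p_k/q_k = 96370/6527
k=9  a_k=1  p_k/q_k = 126003/8534
(x₁, y₁) = (126003, 8534);  126003² − 218·8534² = 1 ✓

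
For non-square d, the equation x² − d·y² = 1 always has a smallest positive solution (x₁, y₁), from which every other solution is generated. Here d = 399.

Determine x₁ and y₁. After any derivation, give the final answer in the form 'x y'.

√399 → a₀=19, period (1,38); ℓ=2 even so k=1
i=0: a=19 ⇒ p=19, q=1
i=1: a=1 ⇒ p=20, q=1
→ (20, 1).  Check: 20²=400, 399·1²=399, difference 1.

20 1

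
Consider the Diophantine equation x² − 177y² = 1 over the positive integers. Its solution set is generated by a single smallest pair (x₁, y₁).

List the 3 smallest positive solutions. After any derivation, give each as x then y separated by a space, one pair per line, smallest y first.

√177 = [13; 3,3,2,8,2,3,3,26, …], period ℓ=8 (even) → k=7
step 0: (13, 1)  from 13·(1,0) + (0,1)
step 1: (40, 3)  from 3·(13,1) + (1,0)
…
step 3: (306, 23)  from 2·(133,10) + (40,3)
step 4: (2581, 194)  from 8·(306,23) + (133,10)
…
step 6: (18985, 1427)  from 3·(5468,411) + (2581,194)
step 7: (62423, 4692)  from 3·(18985,1427) + (5468,411)
(x₁, y₁) = (62423, 4692);  62423² − 177·4692² = 1 ✓
(62423+4692√177)^2 = 7793261857 + 585777432√177
(62423+4692√177)^3 = 972957569736599 + 73131969270780√177

62423 4692
7793261857 585777432
972957569736599 73131969270780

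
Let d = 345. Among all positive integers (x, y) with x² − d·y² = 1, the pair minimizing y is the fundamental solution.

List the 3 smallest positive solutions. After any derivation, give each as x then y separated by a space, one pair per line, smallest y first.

6761 364
91422241 4922008
1236211536041 66555391812

√345 = [18; 1,1,2,1,6,1,2,1,1,36, …], period ℓ=10 (even) → k=9
step 0: (18, 1)  from 18·(1,0) + (0,1)
step 1: (19, 1)  from 1·(18,1) + (1,0)
step 2: (37, 2)  from 1·(19,1) + (18,1)
…
step 4: (130, 7)  from 1·(93,5) + (37,2)
step 5: (873, 47)  from 6·(130,7) + (93,5)
…
step 7: (2879, 155)  from 2·(1003,54) + (873,47)
step 8: (3882, 209)  from 1·(2879,155) + (1003,54)
step 9: (6761, 364)  from 1·(3882,209) + (2879,155)
(x₁, y₁) = (6761, 364);  6761² − 345·364² = 1 ✓
(x_2, y_2) = (6761·6761 + 345·364·364, 6761·364 + 364·6761) = (91422241, 4922008)
(x_3, y_3) = (6761·91422241 + 345·364·4922008, 6761·4922008 + 364·91422241) = (1236211536041, 66555391812)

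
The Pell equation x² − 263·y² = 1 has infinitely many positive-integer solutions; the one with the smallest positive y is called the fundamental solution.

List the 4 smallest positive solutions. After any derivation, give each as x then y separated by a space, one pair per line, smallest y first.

√263 = [16; 4,1,1,1,1,15,1,1,1,1,4,32, …], period ℓ=12 (even) → k=11
i=0: a=16 ⇒ p=16, q=1
…
i=6: a=15 ⇒ p=5822, q=359
i=7: a=1 ⇒ p=6195, q=382
…
i=9: a=1 ⇒ p=18212, q=1123
i=10: a=1 ⇒ p=30229, q=1864
i=11: a=4 ⇒ p=139128, q=8579
(x₁, y₁) = (139128, 8579);  139128² − 263·8579² = 1 ✓
(139128+8579√263)^2 = 38713200767 + 2387158224√263
(139128+8579√263)^3 = 10772180392483224 + 664241098768765√263
(139128+8579√263)^4 = 2997423827252098776577 + 184829071176614315616√263

139128 8579
38713200767 2387158224
10772180392483224 664241098768765
2997423827252098776577 184829071176614315616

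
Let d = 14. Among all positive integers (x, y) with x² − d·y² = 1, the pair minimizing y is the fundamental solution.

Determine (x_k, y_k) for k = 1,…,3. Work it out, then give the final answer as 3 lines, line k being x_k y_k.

√14 → a₀=3, period (1,2,1,6); ℓ=4 even so k=3
k=0  a_k=3  p_k/q_k = 3/1
k=1  a_k=1  p_k/q_k = 4/1
k=2  a_k=2  p_k/q_k = 11/3
k=3  a_k=1  p_k/q_k = 15/4
(x₁, y₁) = (15, 4);  15² − 14·4² = 1 ✓
n=2: (15,4)∘(15,4) = (15·15+14·4·4, 15·4+4·15) = (449,120)
n=3: (449,120)∘(15,4) = (15·449+14·4·120, 15·120+4·449) = (13455,3596)

15 4
449 120
13455 3596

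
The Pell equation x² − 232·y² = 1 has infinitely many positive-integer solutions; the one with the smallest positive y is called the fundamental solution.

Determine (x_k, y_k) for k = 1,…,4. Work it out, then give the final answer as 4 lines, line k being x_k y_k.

19603 1287
768555217 50458122
30131975818099 1978261129845
1181354243155834177 77559705806244948

√232 → a₀=15, period (4,3,7,3,4,30); ℓ=6 even so k=5
a_0=15:  p_0=15·1+0=15,  q_0=15·0+1=1
…
a_2=3:  p_2=3·61+15=198,  q_2=3·4+1=13
…
a_4=3:  p_4=3·1447+198=4539,  q_4=3·95+13=298
a_5=4:  p_5=4·4539+1447=19603,  q_5=4·298+95=1287
→ (19603, 1287).  Check: 19603²=384277609, 232·1287²=384277608, difference 1.
(19603+1287√232)^2 = 768555217 + 50458122√232
(19603+1287√232)^3 = 30131975818099 + 1978261129845√232
(19603+1287√232)^4 = 1181354243155834177 + 77559705806244948√232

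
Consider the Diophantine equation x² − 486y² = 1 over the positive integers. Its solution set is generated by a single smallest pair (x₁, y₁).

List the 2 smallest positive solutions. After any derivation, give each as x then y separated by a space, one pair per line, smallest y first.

[22; 22,44] for √486; ℓ=2 ⇒ convergent index 1
step 0: (22, 1)  from 22·(1,0) + (0,1)
step 1: (485, 22)  from 22·(22,1) + (1,0)
→ (485, 22).  Check: 485²=235225, 486·22²=235224, difference 1.
k=2:  x_2 = 485·485+486·22·22 = 470449,  y_2 = 485·22+22·485 = 21340

485 22
470449 21340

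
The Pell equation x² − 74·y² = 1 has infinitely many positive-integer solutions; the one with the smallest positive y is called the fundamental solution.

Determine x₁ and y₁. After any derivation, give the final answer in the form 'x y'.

3699 430

d=74: √d = [8; 1,1,1,1,16] (ℓ=5, odd), read p_9/q_9
step 0: (8, 1)  from 8·(1,0) + (0,1)
step 1: (9, 1)  from 1·(8,1) + (1,0)
…
step 3: (26, 3)  from 1·(17,2) + (9,1)
step 4: (43, 5)  from 1·(26,3) + (17,2)
…
step 7: (1471, 171)  from 1·(757,88) + (714,83)
step 8: (2228, 259)  from 1·(1471,171) + (757,88)
step 9: (3699, 430)  from 1·(2228,259) + (1471,171)
→ (3699, 430).  Check: 3699²=13682601, 74·430²=13682600, difference 1.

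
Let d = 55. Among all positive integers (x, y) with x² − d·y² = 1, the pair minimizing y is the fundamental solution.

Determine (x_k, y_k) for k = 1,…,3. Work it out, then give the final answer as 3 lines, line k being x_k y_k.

89 12
15841 2136
2819609 380196

[7; 2,2,2,14] for √55; ℓ=4 ⇒ convergent index 3
k=0  a_k=7  p_k/q_k = 7/1
k=1  a_k=2  p_k/q_k = 15/2
k=2  a_k=2  p_k/q_k = 37/5
k=3  a_k=2  p_k/q_k = 89/12
(x₁, y₁) = (89, 12);  89² − 55·12² = 1 ✓
n=2: (89,12)∘(89,12) = (89·89+55·12·12, 89·12+12·89) = (15841,2136)
n=3: (15841,2136)∘(89,12) = (89·15841+55·12·2136, 89·2136+12·15841) = (2819609,380196)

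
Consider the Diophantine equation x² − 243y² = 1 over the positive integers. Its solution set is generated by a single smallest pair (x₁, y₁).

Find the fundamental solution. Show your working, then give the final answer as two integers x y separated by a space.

√243 → a₀=15, period (1,1,2,3,15,3,2,1,1,30); ℓ=10 even so k=9
step 0: (15, 1)  from 15·(1,0) + (0,1)
…
step 3: (78, 5)  from 2·(31,2) + (16,1)
…
step 5: (4053, 260)  from 15·(265,17) + (78,5)
step 6: (12424, 797)  from 3·(4053,260) + (265,17)
step 7: (28901, 1854)  from 2·(12424,797) + (4053,260)
step 8: (41325, 2651)  from 1·(28901,1854) + (12424,797)
step 9: (70226, 4505)  from 1·(41325,2651) + (28901,1854)
→ (70226, 4505).  Check: 70226²=4931691076, 243·4505²=4931691075, difference 1.

70226 4505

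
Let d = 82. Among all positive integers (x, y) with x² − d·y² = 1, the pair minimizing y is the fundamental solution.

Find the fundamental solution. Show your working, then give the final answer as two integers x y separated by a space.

163 18

[9; 18] for √82; ℓ=1 ⇒ convergent index 1
a_0=9:  p_0=9·1+0=9,  q_0=9·0+1=1
a_1=18:  p_1=18·9+1=163,  q_1=18·1+0=18
(x₁, y₁) = (163, 18);  163² − 82·18² = 1 ✓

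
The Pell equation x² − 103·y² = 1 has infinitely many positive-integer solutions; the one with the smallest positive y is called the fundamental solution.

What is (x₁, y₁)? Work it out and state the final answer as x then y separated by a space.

227528 22419

√103 = [10; 6,1,2,1,1,9,1,1,2,1,6,20, …], period ℓ=12 (even) → k=11
i=0: a=10 ⇒ p=10, q=1
i=1: a=6 ⇒ p=61, q=6
i=2: a=1 ⇒ p=71, q=7
i=3: a=2 ⇒ p=203, q=20
i=4: a=1 ⇒ p=274, q=27
i=5: a=1 ⇒ p=477, q=47
i=6: a=9 ⇒ p=4567, q=450
i=7: a=1 ⇒ p=5044, q=497
i=8: a=1 ⇒ p=9611, q=947
…
i=10: a=1 ⇒ p=33877, q=3338
i=11: a=6 ⇒ p=227528, q=22419
fundamental: x₁=227528, y₁=22419  (since 51768990784 − 103·502611561 = 1)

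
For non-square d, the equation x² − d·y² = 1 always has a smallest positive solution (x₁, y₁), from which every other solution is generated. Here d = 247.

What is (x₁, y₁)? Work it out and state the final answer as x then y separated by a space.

d=247: √d = [15; 1,2,1,1,9,1,9,1,1,2,1,30] (ℓ=12, even), read p_11/q_11
k=0  a_k=15  p_k/q_k = 15/1
k=1  a_k=1  p_k/q_k = 16/1
k=2  a_k=2  p_k/q_k = 47/3
k=3  a_k=1  p_k/q_k = 63/4
…
k=5  a_k=9  p_k/q_k = 1053/67
k=6  a_k=1  p_k/q_k = 1163/74
k=7  a_k=9  p_k/q_k = 11520/733
k=8  a_k=1  p_k/q_k = 12683/807
k=9  a_k=1  p_k/q_k = 24203/1540
k=10  a_k=2  p_k/q_k = 61089/3887
k=11  a_k=1  p_k/q_k = 85292/5427
→ (85292, 5427).  Check: 85292²=7274725264, 247·5427²=7274725263, difference 1.

85292 5427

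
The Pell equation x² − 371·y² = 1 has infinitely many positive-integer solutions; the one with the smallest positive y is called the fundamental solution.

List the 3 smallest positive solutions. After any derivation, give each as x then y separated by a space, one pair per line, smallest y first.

d=371: √d = [19; 3,1,4,1,3,38] (ℓ=6, even), read p_5/q_5
k=0  a_k=19  p_k/q_k = 19/1
k=1  a_k=3  p_k/q_k = 58/3
k=2  a_k=1  p_k/q_k = 77/4
…
k=4  a_k=1  p_k/q_k = 443/23
k=5  a_k=3  p_k/q_k = 1695/88
fundamental: x₁=1695, y₁=88  (since 2873025 − 371·7744 = 1)
k=2:  x_2 = 1695·1695+371·88·88 = 5746049,  y_2 = 1695·88+88·1695 = 298320
k=3:  x_3 = 1695·5746049+371·88·298320 = 19479104415,  y_3 = 1695·298320+88·5746049 = 1011304712

1695 88
5746049 298320
19479104415 1011304712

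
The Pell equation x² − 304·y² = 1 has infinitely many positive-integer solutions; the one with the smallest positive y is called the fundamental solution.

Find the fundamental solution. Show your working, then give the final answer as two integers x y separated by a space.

57799 3315

√304 = [17; 2,3,2,1,1,1,1,1,2,3,2,34, …], period ℓ=12 (even) → k=11
a_0=17:  p_0=17·1+0=17,  q_0=17·0+1=1
a_1=2:  p_1=2·17+1=35,  q_1=2·1+0=2
a_2=3:  p_2=3·35+17=122,  q_2=3·2+1=7
a_3=2:  p_3=2·122+35=279,  q_3=2·7+2=16
a_4=1:  p_4=1·279+122=401,  q_4=1·16+7=23
a_5=1:  p_5=1·401+279=680,  q_5=1·23+16=39
a_6=1:  p_6=1·680+401=1081,  q_6=1·39+23=62
a_7=1:  p_7=1·1081+680=1761,  q_7=1·62+39=101
a_8=1:  p_8=1·1761+1081=2842,  q_8=1·101+62=163
a_9=2:  p_9=2·2842+1761=7445,  q_9=2·163+101=427
a_10=3:  p_10=3·7445+2842=25177,  q_10=3·427+163=1444
a_11=2:  p_11=2·25177+7445=57799,  q_11=2·1444+427=3315
fundamental: x₁=57799, y₁=3315  (since 3340724401 − 304·10989225 = 1)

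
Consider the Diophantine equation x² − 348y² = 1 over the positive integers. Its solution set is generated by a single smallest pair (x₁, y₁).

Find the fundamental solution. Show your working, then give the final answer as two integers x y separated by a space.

1567 84

√348 = [18; 1,1,1,8,1,1,1,36, …], period ℓ=8 (even) → k=7
k=0  a_k=18  p_k/q_k = 18/1
…
k=2  a_k=1  p_k/q_k = 37/2
k=3  a_k=1  p_k/q_k = 56/3
…
k=5  a_k=1  p_k/q_k = 541/29
k=6  a_k=1  p_k/q_k = 1026/55
k=7  a_k=1  p_k/q_k = 1567/84
→ (1567, 84).  Check: 1567²=2455489, 348·84²=2455488, difference 1.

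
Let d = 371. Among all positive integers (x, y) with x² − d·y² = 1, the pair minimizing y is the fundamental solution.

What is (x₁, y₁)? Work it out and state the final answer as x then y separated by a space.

1695 88

√371 → a₀=19, period (3,1,4,1,3,38); ℓ=6 even so k=5
step 0: (19, 1)  from 19·(1,0) + (0,1)
step 1: (58, 3)  from 3·(19,1) + (1,0)
…
step 4: (443, 23)  from 1·(366,19) + (77,4)
step 5: (1695, 88)  from 3·(443,23) + (366,19)
(x₁, y₁) = (1695, 88);  1695² − 371·88² = 1 ✓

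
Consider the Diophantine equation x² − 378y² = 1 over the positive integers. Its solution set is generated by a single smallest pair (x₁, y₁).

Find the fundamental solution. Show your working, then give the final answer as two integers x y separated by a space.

√378 = [19; 2,3,1,4,1,3,2,38, …], period ℓ=8 (even) → k=7
i=0: a=19 ⇒ p=19, q=1
i=1: a=2 ⇒ p=39, q=2
i=2: a=3 ⇒ p=136, q=7
…
i=4: a=4 ⇒ p=836, q=43
i=5: a=1 ⇒ p=1011, q=52
i=6: a=3 ⇒ p=3869, q=199
i=7: a=2 ⇒ p=8749, q=450
→ (8749, 450).  Check: 8749²=76545001, 378·450²=76545000, difference 1.

8749 450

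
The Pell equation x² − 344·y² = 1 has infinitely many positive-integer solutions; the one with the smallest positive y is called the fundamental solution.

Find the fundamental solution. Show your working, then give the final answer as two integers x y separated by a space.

[18; 1,1,4,1,3,1,4,1,1,36] for √344; ℓ=10 ⇒ convergent index 9
i=0: a=18 ⇒ p=18, q=1
…
i=3: a=4 ⇒ p=167, q=9
i=4: a=1 ⇒ p=204, q=11
i=5: a=3 ⇒ p=779, q=42
…
i=7: a=4 ⇒ p=4711, q=254
i=8: a=1 ⇒ p=5694, q=307
i=9: a=1 ⇒ p=10405, q=561
fundamental: x₁=10405, y₁=561  (since 108264025 − 344·314721 = 1)

10405 561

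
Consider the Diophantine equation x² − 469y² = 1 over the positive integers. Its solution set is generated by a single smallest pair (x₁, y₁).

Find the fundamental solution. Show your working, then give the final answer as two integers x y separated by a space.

137215 6336

[21; 1,1,1,10,6,10,1,1,1,42] for √469; ℓ=10 ⇒ convergent index 9
i=0: a=21 ⇒ p=21, q=1
…
i=2: a=1 ⇒ p=43, q=2
i=3: a=1 ⇒ p=65, q=3
i=4: a=10 ⇒ p=693, q=32
i=5: a=6 ⇒ p=4223, q=195
…
i=7: a=1 ⇒ p=47146, q=2177
i=8: a=1 ⇒ p=90069, q=4159
i=9: a=1 ⇒ p=137215, q=6336
(x₁, y₁) = (137215, 6336);  137215² − 469·6336² = 1 ✓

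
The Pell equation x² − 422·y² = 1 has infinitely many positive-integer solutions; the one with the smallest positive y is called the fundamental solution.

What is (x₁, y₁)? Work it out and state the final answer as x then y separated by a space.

[20; 1,1,5,2,1,…,1,1,40] for √422; ℓ=14 ⇒ convergent index 13
i=0: a=20 ⇒ p=20, q=1
i=1: a=1 ⇒ p=21, q=1
…
i=3: a=5 ⇒ p=226, q=11
i=4: a=2 ⇒ p=493, q=24
…
i=6: a=3 ⇒ p=2650, q=129
i=7: a=20 ⇒ p=53719, q=2615
i=8: a=3 ⇒ p=163807, q=7974
i=9: a=1 ⇒ p=217526, q=10589
i=10: a=2 ⇒ p=598859, q=29152
…
i=12: a=1 ⇒ p=3810680, q=185501
i=13: a=1 ⇒ p=7022501, q=341850
fundamental: x₁=7022501, y₁=341850  (since 49315520295001 − 422·116861422500 = 1)

7022501 341850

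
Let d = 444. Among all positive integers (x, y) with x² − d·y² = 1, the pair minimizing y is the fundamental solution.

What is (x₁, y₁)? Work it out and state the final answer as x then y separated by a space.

295 14

√444 = [21; 14,42, …], period ℓ=2 (even) → k=1
i=0: a=21 ⇒ p=21, q=1
i=1: a=14 ⇒ p=295, q=14
→ (295, 14).  Check: 295²=87025, 444·14²=87024, difference 1.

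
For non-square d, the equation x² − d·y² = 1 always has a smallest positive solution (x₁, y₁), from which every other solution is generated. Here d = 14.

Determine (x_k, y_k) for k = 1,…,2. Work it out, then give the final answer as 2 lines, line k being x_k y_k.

[3; 1,2,1,6] for √14; ℓ=4 ⇒ convergent index 3
i=0: a=3 ⇒ p=3, q=1
i=1: a=1 ⇒ p=4, q=1
i=2: a=2 ⇒ p=11, q=3
i=3: a=1 ⇒ p=15, q=4
→ (15, 4).  Check: 15²=225, 14·4²=224, difference 1.
k=2:  x_2 = 15·15+14·4·4 = 449,  y_2 = 15·4+4·15 = 120

15 4
449 120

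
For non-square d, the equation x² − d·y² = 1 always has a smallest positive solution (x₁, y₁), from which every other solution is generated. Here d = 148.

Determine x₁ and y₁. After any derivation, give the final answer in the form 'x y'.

√148 = [12; 6,24, …], period ℓ=2 (even) → k=1
a_0=12:  p_0=12·1+0=12,  q_0=12·0+1=1
a_1=6:  p_1=6·12+1=73,  q_1=6·1+0=6
fundamental: x₁=73, y₁=6  (since 5329 − 148·36 = 1)

73 6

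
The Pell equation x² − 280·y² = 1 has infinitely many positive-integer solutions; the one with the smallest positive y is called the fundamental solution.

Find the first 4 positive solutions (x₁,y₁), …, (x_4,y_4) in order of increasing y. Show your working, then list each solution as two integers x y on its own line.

251 15
126001 7530
63252251 3780045
31752504001 1897575060

[16; 1,2,1,2,1,32] for √280; ℓ=6 ⇒ convergent index 5
a_0=16:  p_0=16·1+0=16,  q_0=16·0+1=1
…
a_2=2:  p_2=2·17+16=50,  q_2=2·1+1=3
a_3=1:  p_3=1·50+17=67,  q_3=1·3+1=4
a_4=2:  p_4=2·67+50=184,  q_4=2·4+3=11
a_5=1:  p_5=1·184+67=251,  q_5=1·11+4=15
fundamental: x₁=251, y₁=15  (since 63001 − 280·225 = 1)
n=2: (251,15)∘(251,15) = (251·251+280·15·15, 251·15+15·251) = (126001,7530)
n=3: (126001,7530)∘(251,15) = (251·126001+280·15·7530, 251·7530+15·126001) = (63252251,3780045)
n=4: (63252251,3780045)∘(251,15) = (251·63252251+280·15·3780045, 251·3780045+15·63252251) = (31752504001,1897575060)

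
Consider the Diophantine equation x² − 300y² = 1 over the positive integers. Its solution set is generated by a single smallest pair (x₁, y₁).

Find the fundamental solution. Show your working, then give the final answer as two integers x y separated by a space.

√300 = [17; 3,8,3,34, …], period ℓ=4 (even) → k=3
k=0  a_k=17  p_k/q_k = 17/1
k=1  a_k=3  p_k/q_k = 52/3
k=2  a_k=8  p_k/q_k = 433/25
k=3  a_k=3  p_k/q_k = 1351/78
(x₁, y₁) = (1351, 78);  1351² − 300·78² = 1 ✓

1351 78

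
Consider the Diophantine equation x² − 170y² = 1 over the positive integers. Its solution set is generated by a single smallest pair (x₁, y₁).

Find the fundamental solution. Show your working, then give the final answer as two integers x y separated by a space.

339 26

[13; 26] for √170; ℓ=1 ⇒ convergent index 1
i=0: a=13 ⇒ p=13, q=1
i=1: a=26 ⇒ p=339, q=26
(x₁, y₁) = (339, 26);  339² − 170·26² = 1 ✓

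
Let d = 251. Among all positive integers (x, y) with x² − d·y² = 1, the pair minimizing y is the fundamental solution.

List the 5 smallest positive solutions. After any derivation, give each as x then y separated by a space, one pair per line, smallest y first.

[15; 1,5,2,1,2,…,5,1,30] for √251; ℓ=14 ⇒ convergent index 13
i=0: a=15 ⇒ p=15, q=1
i=1: a=1 ⇒ p=16, q=1
i=2: a=5 ⇒ p=95, q=6
i=3: a=2 ⇒ p=206, q=13
…
i=5: a=2 ⇒ p=808, q=51
i=6: a=2 ⇒ p=1917, q=121
i=7: a=15 ⇒ p=29563, q=1866
i=8: a=2 ⇒ p=61043, q=3853
i=9: a=2 ⇒ p=151649, q=9572
i=10: a=1 ⇒ p=212692, q=13425
…
i=12: a=5 ⇒ p=3097857, q=195535
i=13: a=1 ⇒ p=3674890, q=231957
fundamental: x₁=3674890, y₁=231957  (since 13504816512100 − 251·53804049849 = 1)
(x_2, y_2) = (3674890·3674890 + 251·231957·231957, 3674890·231957 + 231957·3674890) = (27009633024199, 1704832919460)
(x_3, y_3) = (3674890·27009633024199 + 251·231957·1704832919460, 3674890·1704832919460 + 231957·27009633024199) = (198514860608593651330, 12530146894788486843)
(x_4, y_4) = (3674890·198514860608593651330 + 251·231957·12530146894788486843, 3674890·12530146894788486843 + 231957·198514860608593651330) = (1459040552203802437039183201, 92093823044376819996025080)
(x_5, y_5) = (3674890·1459040552203802437039183201 + 251·231957·92093823044376819996025080, 3674890·92093823044376819996025080 + 231957·1459040552203802437039183201) = (10723627069776264560841239313394450, 676869338735087333923490423995557)

3674890 231957
27009633024199 1704832919460
198514860608593651330 12530146894788486843
1459040552203802437039183201 92093823044376819996025080
10723627069776264560841239313394450 676869338735087333923490423995557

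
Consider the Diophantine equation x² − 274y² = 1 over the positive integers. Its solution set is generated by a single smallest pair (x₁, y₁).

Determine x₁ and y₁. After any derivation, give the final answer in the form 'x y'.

3959299 239190

√274 → a₀=16, period (1,1,4,4,1,1,32); ℓ=7 odd so k=13
k=0  a_k=16  p_k/q_k = 16/1
k=1  a_k=1  p_k/q_k = 17/1
…
k=4  a_k=4  p_k/q_k = 629/38
k=5  a_k=1  p_k/q_k = 778/47
…
k=10  a_k=4  p_k/q_k = 419253/25328
k=11  a_k=4  p_k/q_k = 1770023/106931
k=12  a_k=1  p_k/q_k = 2189276/132259
k=13  a_k=1  p_k/q_k = 3959299/239190
→ (3959299, 239190).  Check: 3959299²=15676048571401, 274·239190²=15676048571400, difference 1.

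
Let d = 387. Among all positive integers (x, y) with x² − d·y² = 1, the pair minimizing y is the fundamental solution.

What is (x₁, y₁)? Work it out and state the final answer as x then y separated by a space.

√387 → a₀=19, period (1,2,19,2,1,38); ℓ=6 even so k=5
a_0=19:  p_0=19·1+0=19,  q_0=19·0+1=1
a_1=1:  p_1=1·19+1=20,  q_1=1·1+0=1
a_2=2:  p_2=2·20+19=59,  q_2=2·1+1=3
a_3=19:  p_3=19·59+20=1141,  q_3=19·3+1=58
a_4=2:  p_4=2·1141+59=2341,  q_4=2·58+3=119
a_5=1:  p_5=1·2341+1141=3482,  q_5=1·119+58=177
fundamental: x₁=3482, y₁=177  (since 12124324 − 387·31329 = 1)

3482 177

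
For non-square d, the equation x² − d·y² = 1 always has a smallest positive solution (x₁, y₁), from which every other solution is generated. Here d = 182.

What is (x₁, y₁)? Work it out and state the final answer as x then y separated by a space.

27 2

√182 → a₀=13, period (2,26); ℓ=2 even so k=1
k=0  a_k=13  p_k/q_k = 13/1
k=1  a_k=2  p_k/q_k = 27/2
→ (27, 2).  Check: 27²=729, 182·2²=728, difference 1.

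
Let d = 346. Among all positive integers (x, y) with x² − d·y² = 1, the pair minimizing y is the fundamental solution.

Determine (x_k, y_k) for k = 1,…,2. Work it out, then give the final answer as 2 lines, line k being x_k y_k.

√346 → a₀=18, period (1,1,1,1,36); ℓ=5 odd so k=9
step 0: (18, 1)  from 18·(1,0) + (0,1)
…
step 4: (93, 5)  from 1·(56,3) + (37,2)
…
step 6: (3497, 188)  from 1·(3404,183) + (93,5)
step 7: (6901, 371)  from 1·(3497,188) + (3404,183)
step 8: (10398, 559)  from 1·(6901,371) + (3497,188)
step 9: (17299, 930)  from 1·(10398,559) + (6901,371)
→ (17299, 930).  Check: 17299²=299255401, 346·930²=299255400, difference 1.
(x_2, y_2) = (17299·17299 + 346·930·930, 17299·930 + 930·17299) = (598510801, 32176140)

17299 930
598510801 32176140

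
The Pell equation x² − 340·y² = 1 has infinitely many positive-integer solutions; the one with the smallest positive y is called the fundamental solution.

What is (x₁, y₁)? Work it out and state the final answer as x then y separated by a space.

285769 15498

d=340: √d = [18; 2,3,1,1,1,…,3,2,36] (ℓ=14, even), read p_13/q_13
step 0: (18, 1)  from 18·(1,0) + (0,1)
step 1: (37, 2)  from 2·(18,1) + (1,0)
step 2: (129, 7)  from 3·(37,2) + (18,1)
…
step 5: (461, 25)  from 1·(295,16) + (166,9)
step 6: (756, 41)  from 1·(461,25) + (295,16)
step 7: (6509, 353)  from 8·(756,41) + (461,25)
step 8: (7265, 394)  from 1·(6509,353) + (756,41)
step 9: (13774, 747)  from 1·(7265,394) + (6509,353)
…
step 11: (34813, 1888)  from 1·(21039,1141) + (13774,747)
step 12: (125478, 6805)  from 3·(34813,1888) + (21039,1141)
step 13: (285769, 15498)  from 2·(125478,6805) + (34813,1888)
→ (285769, 15498).  Check: 285769²=81663921361, 340·15498²=81663921360, difference 1.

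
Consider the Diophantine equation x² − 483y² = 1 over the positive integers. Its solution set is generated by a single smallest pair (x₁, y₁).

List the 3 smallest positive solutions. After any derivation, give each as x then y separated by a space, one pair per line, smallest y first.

22 1
967 44
42526 1935

√483 = [21; 1,42, …], period ℓ=2 (even) → k=1
step 0: (21, 1)  from 21·(1,0) + (0,1)
step 1: (22, 1)  from 1·(21,1) + (1,0)
(x₁, y₁) = (22, 1);  22² − 483·1² = 1 ✓
(22+1√483)^2 = 967 + 44√483
(22+1√483)^3 = 42526 + 1935√483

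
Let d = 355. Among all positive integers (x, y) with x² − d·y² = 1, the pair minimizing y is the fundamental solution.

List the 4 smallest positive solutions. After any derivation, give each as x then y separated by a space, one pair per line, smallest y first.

954809 50676
1823320452961 96771801768
3481845556741524089 184797174548553948
6648994948371812427335041 352892010866963721270096

[18; 1,5,3,3,1,6,1,3,3,5,1,36] for √355; ℓ=12 ⇒ convergent index 11
a_0=18:  p_0=18·1+0=18,  q_0=18·0+1=1
…
a_6=6:  p_6=6·1545+1187=10457,  q_6=6·82+63=555
a_7=1:  p_7=1·10457+1545=12002,  q_7=1·555+82=637
…
a_9=3:  p_9=3·46463+12002=151391,  q_9=3·2466+637=8035
a_10=5:  p_10=5·151391+46463=803418,  q_10=5·8035+2466=42641
a_11=1:  p_11=1·803418+151391=954809,  q_11=1·42641+8035=50676
fundamental: x₁=954809, y₁=50676  (since 911660226481 − 355·2568056976 = 1)
(954809+50676√355)^2 = 1823320452961 + 96771801768√355
(954809+50676√355)^3 = 3481845556741524089 + 184797174548553948√355
(954809+50676√355)^4 = 6648994948371812427335041 + 352892010866963721270096√355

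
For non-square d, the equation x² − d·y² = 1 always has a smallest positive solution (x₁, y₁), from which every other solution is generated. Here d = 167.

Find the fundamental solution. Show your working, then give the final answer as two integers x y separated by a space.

168 13

√167 → a₀=12, period (1,11,1,24); ℓ=4 even so k=3
k=0  a_k=12  p_k/q_k = 12/1
k=1  a_k=1  p_k/q_k = 13/1
k=2  a_k=11  p_k/q_k = 155/12
k=3  a_k=1  p_k/q_k = 168/13
→ (168, 13).  Check: 168²=28224, 167·13²=28223, difference 1.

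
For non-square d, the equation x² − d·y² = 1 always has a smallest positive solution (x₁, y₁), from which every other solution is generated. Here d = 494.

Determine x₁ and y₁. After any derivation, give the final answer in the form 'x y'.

√494 = [22; 4,2,2,1,2,1,2,2,4,44, …], period ℓ=10 (even) → k=9
i=0: a=22 ⇒ p=22, q=1
i=1: a=4 ⇒ p=89, q=4
i=2: a=2 ⇒ p=200, q=9
i=3: a=2 ⇒ p=489, q=22
i=4: a=1 ⇒ p=689, q=31
i=5: a=2 ⇒ p=1867, q=84
i=6: a=1 ⇒ p=2556, q=115
…
i=8: a=2 ⇒ p=16514, q=743
i=9: a=4 ⇒ p=73035, q=3286
→ (73035, 3286).  Check: 73035²=5334111225, 494·3286²=5334111224, difference 1.

73035 3286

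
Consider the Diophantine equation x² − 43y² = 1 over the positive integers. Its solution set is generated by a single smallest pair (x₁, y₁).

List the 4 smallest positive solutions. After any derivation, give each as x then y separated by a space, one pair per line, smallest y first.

d=43: √d = [6; 1,1,3,1,5,1,3,1,1,12] (ℓ=10, even), read p_9/q_9
step 0: (6, 1)  from 6·(1,0) + (0,1)
step 1: (7, 1)  from 1·(6,1) + (1,0)
step 2: (13, 2)  from 1·(7,1) + (6,1)
step 3: (46, 7)  from 3·(13,2) + (7,1)
step 4: (59, 9)  from 1·(46,7) + (13,2)
step 5: (341, 52)  from 5·(59,9) + (46,7)
step 6: (400, 61)  from 1·(341,52) + (59,9)
step 7: (1541, 235)  from 3·(400,61) + (341,52)
step 8: (1941, 296)  from 1·(1541,235) + (400,61)
step 9: (3482, 531)  from 1·(1941,296) + (1541,235)
→ (3482, 531).  Check: 3482²=12124324, 43·531²=12124323, difference 1.
k=2:  x_2 = 3482·3482+43·531·531 = 24248647,  y_2 = 3482·531+531·3482 = 3697884
k=3:  x_3 = 3482·24248647+43·531·3697884 = 168867574226,  y_3 = 3482·3697884+531·24248647 = 25752063645
k=4:  x_4 = 3482·168867574226+43·531·25752063645 = 1175993762661217,  y_4 = 3482·25752063645+531·168867574226 = 179337367525896

3482 531
24248647 3697884
168867574226 25752063645
1175993762661217 179337367525896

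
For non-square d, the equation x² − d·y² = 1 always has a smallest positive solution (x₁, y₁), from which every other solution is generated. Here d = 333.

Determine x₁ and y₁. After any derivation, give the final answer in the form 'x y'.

73 4

d=333: √d = [18; 4,36] (ℓ=2, even), read p_1/q_1
a_0=18:  p_0=18·1+0=18,  q_0=18·0+1=1
a_1=4:  p_1=4·18+1=73,  q_1=4·1+0=4
(x₁, y₁) = (73, 4);  73² − 333·4² = 1 ✓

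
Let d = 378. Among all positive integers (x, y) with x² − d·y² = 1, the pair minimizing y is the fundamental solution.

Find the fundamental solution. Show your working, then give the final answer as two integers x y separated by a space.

8749 450

d=378: √d = [19; 2,3,1,4,1,3,2,38] (ℓ=8, even), read p_7/q_7
a_0=19:  p_0=19·1+0=19,  q_0=19·0+1=1
a_1=2:  p_1=2·19+1=39,  q_1=2·1+0=2
a_2=3:  p_2=3·39+19=136,  q_2=3·2+1=7
a_3=1:  p_3=1·136+39=175,  q_3=1·7+2=9
a_4=4:  p_4=4·175+136=836,  q_4=4·9+7=43
a_5=1:  p_5=1·836+175=1011,  q_5=1·43+9=52
a_6=3:  p_6=3·1011+836=3869,  q_6=3·52+43=199
a_7=2:  p_7=2·3869+1011=8749,  q_7=2·199+52=450
→ (8749, 450).  Check: 8749²=76545001, 378·450²=76545000, difference 1.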